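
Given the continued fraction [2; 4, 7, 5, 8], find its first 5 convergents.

2/1, 9/4, 65/29, 334/149, 2737/1221

Using the convergent recurrence p_i = a_i*p_{i-1} + p_{i-2}, q_i = a_i*q_{i-1} + q_{i-2} with p_{-2}=0, p_{-1}=1, q_{-2}=1, q_{-1}=0:
  i=0: a_0=2, p_0 = 2*1 + 0 = 2, q_0 = 2*0 + 1 = 1.
  i=1: a_1=4, p_1 = 4*2 + 1 = 9, q_1 = 4*1 + 0 = 4.
  i=2: a_2=7, p_2 = 7*9 + 2 = 65, q_2 = 7*4 + 1 = 29.
  i=3: a_3=5, p_3 = 5*65 + 9 = 334, q_3 = 5*29 + 4 = 149.
  i=4: a_4=8, p_4 = 8*334 + 65 = 2737, q_4 = 8*149 + 29 = 1221.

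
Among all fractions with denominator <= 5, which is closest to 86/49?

Expand x = 86/49 as a continued fraction with the Euclidean algorithm:
  86 = 1*49 + 37, so a_0 = 1.
  49 = 1*37 + 12, so a_1 = 1.
  37 = 3*12 + 1, so a_2 = 3.
  12 = 12*1 + 0, so a_3 = 12.
so x = [1; 1, 3, 12].
Convergents (p_i = a_i*p_{i-1} + p_{i-2}, q_i = a_i*q_{i-1} + q_{i-2} with p_{-2}=0, p_{-1}=1, q_{-2}=1, q_{-1}=0), until the denominator exceeds 5:
  i=0: a_0=1, p_0 = 1*1 + 0 = 1, q_0 = 1*0 + 1 = 1.
  i=1: a_1=1, p_1 = 1*1 + 1 = 2, q_1 = 1*1 + 0 = 1.
  i=2: a_2=3, p_2 = 3*2 + 1 = 7, q_2 = 3*1 + 1 = 4.
  i=3: a_3=12, p_3 = 12*7 + 2 = 86, q_3 = 12*4 + 1 = 49.
q_3 = 49 > 5, so the last convergent with denominator <= 5 is p_2/q_2 = 7/4.
The closest fraction with denominator <= 5 is either p_2/q_2 or the intermediate fraction (k*p_2 + p_1)/(k*q_2 + q_1) with the largest k >= 1 whose denominator stays <= 5; these approach x as k grows, and every other convergent or intermediate fraction in range is farther away.
Largest k: floor((5 - q_1)/q_2) = floor((5 - 1)/4) = 1.
That gives (1*7 + 2)/(1*4 + 1) = 9/5.
Compare the errors: |x - 7/4| = |86*4 - 7*49|/(49*4) = 1/196, and |x - 9/5| = |86*5 - 9*49|/(49*5) = 11/245.
Cross-multiplying, 1*245 = 245 < 2156 = 11*196, so 1/196 is smaller: the convergent 7/4 is closer to x than 9/5.

7/4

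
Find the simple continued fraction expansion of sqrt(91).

[9; (1, 1, 5, 1, 5, 1, 1, 18)]

Write x_i = (sqrt(91) + m_i)/d_i with (m_0, d_0) = (0, 1). a_0 = floor(sqrt(91)) = 9, since 9^2 = 81 <= 91 < 100 = 10^2.
Iterate m_{i+1} = d_i*a_i - m_i, d_{i+1} = (91 - m_{i+1}^2)/d_i, a_{i+1} = floor((a_0 + m_{i+1})/d_{i+1}):
  m_1 = 1*9 - 0 = 9, d_1 = (91 - 9^2)/1 = 10/1 = 10, a_1 = floor((9 + 9)/10) = 1.
  m_2 = 10*1 - 9 = 1, d_2 = (91 - 1^2)/10 = 90/10 = 9, a_2 = floor((9 + 1)/9) = 1.
  m_3 = 9*1 - 1 = 8, d_3 = (91 - 8^2)/9 = 27/9 = 3, a_3 = floor((9 + 8)/3) = 5.
  m_4 = 3*5 - 8 = 7, d_4 = (91 - 7^2)/3 = 42/3 = 14, a_4 = floor((9 + 7)/14) = 1.
  m_5 = 14*1 - 7 = 7, d_5 = (91 - 7^2)/14 = 42/14 = 3, a_5 = floor((9 + 7)/3) = 5.
  m_6 = 3*5 - 7 = 8, d_6 = (91 - 8^2)/3 = 27/3 = 9, a_6 = floor((9 + 8)/9) = 1.
  m_7 = 9*1 - 8 = 1, d_7 = (91 - 1^2)/9 = 90/9 = 10, a_7 = floor((9 + 1)/10) = 1.
  m_8 = 10*1 - 1 = 9, d_8 = (91 - 9^2)/10 = 10/10 = 1, a_8 = floor((9 + 9)/1) = 18.
  m_9 = 1*18 - 9 = 9, d_9 = (91 - 9^2)/1 = 10/1 = 10: (m_9, d_9) = (m_1, d_1) = (9, 10), so from here the quotients repeat a_1, ..., a_8; the period length is 8.
Hence the expansion of sqrt(91) is a_0 = 9 followed by the repeating block 1, 1, 5, 1, 5, 1, 1, 18 (period 8).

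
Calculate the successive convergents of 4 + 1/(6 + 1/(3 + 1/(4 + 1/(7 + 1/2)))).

Using the convergent recurrence p_i = a_i*p_{i-1} + p_{i-2}, q_i = a_i*q_{i-1} + q_{i-2} with p_{-2}=0, p_{-1}=1, q_{-2}=1, q_{-1}=0:
  i=0: a_0=4, p_0 = 4*1 + 0 = 4, q_0 = 4*0 + 1 = 1.
  i=1: a_1=6, p_1 = 6*4 + 1 = 25, q_1 = 6*1 + 0 = 6.
  i=2: a_2=3, p_2 = 3*25 + 4 = 79, q_2 = 3*6 + 1 = 19.
  i=3: a_3=4, p_3 = 4*79 + 25 = 341, q_3 = 4*19 + 6 = 82.
  i=4: a_4=7, p_4 = 7*341 + 79 = 2466, q_4 = 7*82 + 19 = 593.
  i=5: a_5=2, p_5 = 2*2466 + 341 = 5273, q_5 = 2*593 + 82 = 1268.

4/1, 25/6, 79/19, 341/82, 2466/593, 5273/1268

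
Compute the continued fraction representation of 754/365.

[2; 15, 4, 1, 4]

Run the Euclidean algorithm on 754 and 365; the successive quotients are the partial quotients a_0, a_1, ... (each step inverts the fractional part left over by the previous one):
  754 = 2*365 + 24, so a_0 = 2.
  365 = 15*24 + 5, so a_1 = 15.
  24 = 4*5 + 4, so a_2 = 4.
  5 = 1*4 + 1, so a_3 = 1.
  4 = 4*1 + 0, so a_4 = 4.
The remainder reaches 0 after 5 divisions, so the expansion has 5 partial quotients, read off in order.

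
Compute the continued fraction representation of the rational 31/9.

[3; 2, 4]

Run the Euclidean algorithm on 31 and 9; the successive quotients are the partial quotients a_0, a_1, ... (each step inverts the fractional part left over by the previous one):
  31 = 3*9 + 4, so a_0 = 3.
  9 = 2*4 + 1, so a_1 = 2.
  4 = 4*1 + 0, so a_2 = 4.
The remainder reaches 0 after 3 divisions, so the expansion has 3 partial quotients, read off in order.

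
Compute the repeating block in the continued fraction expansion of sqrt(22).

Write x_i = (sqrt(22) + m_i)/d_i with (m_0, d_0) = (0, 1). a_0 = floor(sqrt(22)) = 4, since 4^2 = 16 <= 22 < 25 = 5^2.
Iterate m_{i+1} = d_i*a_i - m_i, d_{i+1} = (22 - m_{i+1}^2)/d_i, a_{i+1} = floor((a_0 + m_{i+1})/d_{i+1}):
  m_1 = 1*4 - 0 = 4, d_1 = (22 - 4^2)/1 = 6/1 = 6, a_1 = floor((4 + 4)/6) = 1.
  m_2 = 6*1 - 4 = 2, d_2 = (22 - 2^2)/6 = 18/6 = 3, a_2 = floor((4 + 2)/3) = 2.
  m_3 = 3*2 - 2 = 4, d_3 = (22 - 4^2)/3 = 6/3 = 2, a_3 = floor((4 + 4)/2) = 4.
  m_4 = 2*4 - 4 = 4, d_4 = (22 - 4^2)/2 = 6/2 = 3, a_4 = floor((4 + 4)/3) = 2.
  m_5 = 3*2 - 4 = 2, d_5 = (22 - 2^2)/3 = 18/3 = 6, a_5 = floor((4 + 2)/6) = 1.
  m_6 = 6*1 - 2 = 4, d_6 = (22 - 4^2)/6 = 6/6 = 1, a_6 = floor((4 + 4)/1) = 8.
  m_7 = 1*8 - 4 = 4, d_7 = (22 - 4^2)/1 = 6/1 = 6: (m_7, d_7) = (m_1, d_1) = (4, 6), so from here the quotients repeat a_1, ..., a_6; the period length is 6.
Hence the expansion of sqrt(22) is a_0 = 4 followed by the repeating block 1, 2, 4, 2, 1, 8 (period 6).

[4; (1, 2, 4, 2, 1, 8)]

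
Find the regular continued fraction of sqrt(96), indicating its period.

Write x_i = (sqrt(96) + m_i)/d_i with (m_0, d_0) = (0, 1). a_0 = floor(sqrt(96)) = 9, since 9^2 = 81 <= 96 < 100 = 10^2.
Iterate m_{i+1} = d_i*a_i - m_i, d_{i+1} = (96 - m_{i+1}^2)/d_i, a_{i+1} = floor((a_0 + m_{i+1})/d_{i+1}):
  m_1 = 1*9 - 0 = 9, d_1 = (96 - 9^2)/1 = 15/1 = 15, a_1 = floor((9 + 9)/15) = 1.
  m_2 = 15*1 - 9 = 6, d_2 = (96 - 6^2)/15 = 60/15 = 4, a_2 = floor((9 + 6)/4) = 3.
  m_3 = 4*3 - 6 = 6, d_3 = (96 - 6^2)/4 = 60/4 = 15, a_3 = floor((9 + 6)/15) = 1.
  m_4 = 15*1 - 6 = 9, d_4 = (96 - 9^2)/15 = 15/15 = 1, a_4 = floor((9 + 9)/1) = 18.
  m_5 = 1*18 - 9 = 9, d_5 = (96 - 9^2)/1 = 15/1 = 15: (m_5, d_5) = (m_1, d_1) = (9, 15), so from here the quotients repeat a_1, ..., a_4; the period length is 4.
Hence the expansion of sqrt(96) is a_0 = 9 followed by the repeating block 1, 3, 1, 18 (period 4).

[9; (1, 3, 1, 18)]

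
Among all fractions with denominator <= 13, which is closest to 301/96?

22/7

Expand x = 301/96 as a continued fraction with the Euclidean algorithm:
  301 = 3*96 + 13, so a_0 = 3.
  96 = 7*13 + 5, so a_1 = 7.
  13 = 2*5 + 3, so a_2 = 2.
  5 = 1*3 + 2, so a_3 = 1.
  3 = 1*2 + 1, so a_4 = 1.
  2 = 2*1 + 0, so a_5 = 2.
so x = [3; 7, 2, 1, 1, 2].
Convergents (p_i = a_i*p_{i-1} + p_{i-2}, q_i = a_i*q_{i-1} + q_{i-2} with p_{-2}=0, p_{-1}=1, q_{-2}=1, q_{-1}=0), until the denominator exceeds 13:
  i=0: a_0=3, p_0 = 3*1 + 0 = 3, q_0 = 3*0 + 1 = 1.
  i=1: a_1=7, p_1 = 7*3 + 1 = 22, q_1 = 7*1 + 0 = 7.
  i=2: a_2=2, p_2 = 2*22 + 3 = 47, q_2 = 2*7 + 1 = 15.
q_2 = 15 > 13, so the last convergent with denominator <= 13 is p_1/q_1 = 22/7.
The closest fraction with denominator <= 13 is either p_1/q_1 or the intermediate fraction (k*p_1 + p_0)/(k*q_1 + q_0) with the largest k >= 1 whose denominator stays <= 13; these approach x as k grows, and every other convergent or intermediate fraction in range is farther away.
Largest k: floor((13 - q_0)/q_1) = floor((13 - 1)/7) = 1.
That gives (1*22 + 3)/(1*7 + 1) = 25/8.
Compare the errors: |x - 22/7| = |301*7 - 22*96|/(96*7) = 5/672, and |x - 25/8| = |301*8 - 25*96|/(96*8) = 8/768.
Cross-multiplying, 5*768 = 3840 < 5376 = 8*672, so 5/672 is smaller: the convergent 22/7 is closer to x than 25/8.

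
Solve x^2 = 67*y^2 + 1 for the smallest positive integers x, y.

First expand sqrt(67) as a continued fraction. With x_i = (sqrt(67) + m_i)/d_i and (m_0, d_0) = (0, 1): a_0 = floor(sqrt(67)) = 8, since 8^2 = 64 <= 67 < 81 = 9^2.
Iterate m_{i+1} = d_i*a_i - m_i, d_{i+1} = (67 - m_{i+1}^2)/d_i, a_{i+1} = floor((a_0 + m_{i+1})/d_{i+1}):
  m_1 = 1*8 - 0 = 8, d_1 = (67 - 8^2)/1 = 3/1 = 3, a_1 = floor((8 + 8)/3) = 5.
  m_2 = 3*5 - 8 = 7, d_2 = (67 - 7^2)/3 = 18/3 = 6, a_2 = floor((8 + 7)/6) = 2.
  m_3 = 6*2 - 7 = 5, d_3 = (67 - 5^2)/6 = 42/6 = 7, a_3 = floor((8 + 5)/7) = 1.
  m_4 = 7*1 - 5 = 2, d_4 = (67 - 2^2)/7 = 63/7 = 9, a_4 = floor((8 + 2)/9) = 1.
  m_5 = 9*1 - 2 = 7, d_5 = (67 - 7^2)/9 = 18/9 = 2, a_5 = floor((8 + 7)/2) = 7.
  m_6 = 2*7 - 7 = 7, d_6 = (67 - 7^2)/2 = 18/2 = 9, a_6 = floor((8 + 7)/9) = 1.
  m_7 = 9*1 - 7 = 2, d_7 = (67 - 2^2)/9 = 63/9 = 7, a_7 = floor((8 + 2)/7) = 1.
  m_8 = 7*1 - 2 = 5, d_8 = (67 - 5^2)/7 = 42/7 = 6, a_8 = floor((8 + 5)/6) = 2.
  m_9 = 6*2 - 5 = 7, d_9 = (67 - 7^2)/6 = 18/6 = 3, a_9 = floor((8 + 7)/3) = 5.
  m_10 = 3*5 - 7 = 8, d_10 = (67 - 8^2)/3 = 3/3 = 1, a_10 = floor((8 + 8)/1) = 16.
  m_11 = 1*16 - 8 = 8, d_11 = (67 - 8^2)/1 = 3/1 = 3: (m_11, d_11) = (m_1, d_1) = (8, 3), so from here the quotients repeat a_1, ..., a_10; the period length is 10.
So sqrt(67) = [8; (5, 2, 1, 1, 7, 1, 1, 2, 5, 16)] with period length k = 10.
k is even, so the fundamental solution of x^2 - 67y^2 = 1 is (p_{k-1}, q_{k-1}) = (p_9, q_9); compute convergents through index 9.
Convergents (p_i = a_i*p_{i-1} + p_{i-2}, q_i = a_i*q_{i-1} + q_{i-2} with p_{-2}=0, p_{-1}=1, q_{-2}=1, q_{-1}=0):
  i=0: a_0=8, p_0 = 8*1 + 0 = 8, q_0 = 8*0 + 1 = 1.
  i=1: a_1=5, p_1 = 5*8 + 1 = 41, q_1 = 5*1 + 0 = 5.
  i=2: a_2=2, p_2 = 2*41 + 8 = 90, q_2 = 2*5 + 1 = 11.
  i=3: a_3=1, p_3 = 1*90 + 41 = 131, q_3 = 1*11 + 5 = 16.
  i=4: a_4=1, p_4 = 1*131 + 90 = 221, q_4 = 1*16 + 11 = 27.
  i=5: a_5=7, p_5 = 7*221 + 131 = 1678, q_5 = 7*27 + 16 = 205.
  i=6: a_6=1, p_6 = 1*1678 + 221 = 1899, q_6 = 1*205 + 27 = 232.
  i=7: a_7=1, p_7 = 1*1899 + 1678 = 3577, q_7 = 1*232 + 205 = 437.
  i=8: a_8=2, p_8 = 2*3577 + 1899 = 9053, q_8 = 2*437 + 232 = 1106.
  i=9: a_9=5, p_9 = 5*9053 + 3577 = 48842, q_9 = 5*1106 + 437 = 5967.
Check: 48842^2 - 67*5967^2 = 2385540964 - 2385540963 = 1, so (x, y) = (48842, 5967) solves the equation, and by the theorem it is the least positive solution.

(x, y) = (48842, 5967)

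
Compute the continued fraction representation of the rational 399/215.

Run the Euclidean algorithm on 399 and 215; the successive quotients are the partial quotients a_0, a_1, ... (each step inverts the fractional part left over by the previous one):
  399 = 1*215 + 184, so a_0 = 1.
  215 = 1*184 + 31, so a_1 = 1.
  184 = 5*31 + 29, so a_2 = 5.
  31 = 1*29 + 2, so a_3 = 1.
  29 = 14*2 + 1, so a_4 = 14.
  2 = 2*1 + 0, so a_5 = 2.
The remainder reaches 0 after 6 divisions, so the expansion has 6 partial quotients, read off in order.

[1; 1, 5, 1, 14, 2]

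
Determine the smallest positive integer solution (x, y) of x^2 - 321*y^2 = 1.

First expand sqrt(321) as a continued fraction. With x_i = (sqrt(321) + m_i)/d_i and (m_0, d_0) = (0, 1): a_0 = floor(sqrt(321)) = 17, since 17^2 = 289 <= 321 < 324 = 18^2.
Iterate m_{i+1} = d_i*a_i - m_i, d_{i+1} = (321 - m_{i+1}^2)/d_i, a_{i+1} = floor((a_0 + m_{i+1})/d_{i+1}):
  m_1 = 1*17 - 0 = 17, d_1 = (321 - 17^2)/1 = 32/1 = 32, a_1 = floor((17 + 17)/32) = 1.
  m_2 = 32*1 - 17 = 15, d_2 = (321 - 15^2)/32 = 96/32 = 3, a_2 = floor((17 + 15)/3) = 10.
  m_3 = 3*10 - 15 = 15, d_3 = (321 - 15^2)/3 = 96/3 = 32, a_3 = floor((17 + 15)/32) = 1.
  m_4 = 32*1 - 15 = 17, d_4 = (321 - 17^2)/32 = 32/32 = 1, a_4 = floor((17 + 17)/1) = 34.
  m_5 = 1*34 - 17 = 17, d_5 = (321 - 17^2)/1 = 32/1 = 32: (m_5, d_5) = (m_1, d_1) = (17, 32), so from here the quotients repeat a_1, ..., a_4; the period length is 4.
So sqrt(321) = [17; (1, 10, 1, 34)] with period length k = 4.
k is even, so the fundamental solution of x^2 - 321y^2 = 1 is (p_{k-1}, q_{k-1}) = (p_3, q_3); compute convergents through index 3.
Convergents (p_i = a_i*p_{i-1} + p_{i-2}, q_i = a_i*q_{i-1} + q_{i-2} with p_{-2}=0, p_{-1}=1, q_{-2}=1, q_{-1}=0):
  i=0: a_0=17, p_0 = 17*1 + 0 = 17, q_0 = 17*0 + 1 = 1.
  i=1: a_1=1, p_1 = 1*17 + 1 = 18, q_1 = 1*1 + 0 = 1.
  i=2: a_2=10, p_2 = 10*18 + 17 = 197, q_2 = 10*1 + 1 = 11.
  i=3: a_3=1, p_3 = 1*197 + 18 = 215, q_3 = 1*11 + 1 = 12.
Check: 215^2 - 321*12^2 = 46225 - 46224 = 1, so (x, y) = (215, 12) solves the equation, and by the theorem it is the least positive solution.

(x, y) = (215, 12)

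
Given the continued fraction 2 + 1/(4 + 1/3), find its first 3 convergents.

2/1, 9/4, 29/13

Using the convergent recurrence p_i = a_i*p_{i-1} + p_{i-2}, q_i = a_i*q_{i-1} + q_{i-2} with p_{-2}=0, p_{-1}=1, q_{-2}=1, q_{-1}=0:
  i=0: a_0=2, p_0 = 2*1 + 0 = 2, q_0 = 2*0 + 1 = 1.
  i=1: a_1=4, p_1 = 4*2 + 1 = 9, q_1 = 4*1 + 0 = 4.
  i=2: a_2=3, p_2 = 3*9 + 2 = 29, q_2 = 3*4 + 1 = 13.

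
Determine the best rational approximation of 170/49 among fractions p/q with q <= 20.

59/17

Expand x = 170/49 as a continued fraction with the Euclidean algorithm:
  170 = 3*49 + 23, so a_0 = 3.
  49 = 2*23 + 3, so a_1 = 2.
  23 = 7*3 + 2, so a_2 = 7.
  3 = 1*2 + 1, so a_3 = 1.
  2 = 2*1 + 0, so a_4 = 2.
so x = [3; 2, 7, 1, 2].
Convergents (p_i = a_i*p_{i-1} + p_{i-2}, q_i = a_i*q_{i-1} + q_{i-2} with p_{-2}=0, p_{-1}=1, q_{-2}=1, q_{-1}=0), until the denominator exceeds 20:
  i=0: a_0=3, p_0 = 3*1 + 0 = 3, q_0 = 3*0 + 1 = 1.
  i=1: a_1=2, p_1 = 2*3 + 1 = 7, q_1 = 2*1 + 0 = 2.
  i=2: a_2=7, p_2 = 7*7 + 3 = 52, q_2 = 7*2 + 1 = 15.
  i=3: a_3=1, p_3 = 1*52 + 7 = 59, q_3 = 1*15 + 2 = 17.
  i=4: a_4=2, p_4 = 2*59 + 52 = 170, q_4 = 2*17 + 15 = 49.
q_4 = 49 > 20, so the last convergent with denominator <= 20 is p_3/q_3 = 59/17.
The closest fraction with denominator <= 20 is either p_3/q_3 or the intermediate fraction (k*p_3 + p_2)/(k*q_3 + q_2) with the largest k >= 1 whose denominator stays <= 20; these approach x as k grows, and every other convergent or intermediate fraction in range is farther away.
Largest k: floor((20 - q_2)/q_3) = floor((20 - 15)/17) = 0.
Since k = 0, no intermediate fraction beyond p_3/q_3 has denominator <= 20, so the convergent 59/17 is the closest (its error is |170*17 - 59*49|/(49*17) = 1/833).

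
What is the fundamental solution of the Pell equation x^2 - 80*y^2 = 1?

First expand sqrt(80) as a continued fraction. With x_i = (sqrt(80) + m_i)/d_i and (m_0, d_0) = (0, 1): a_0 = floor(sqrt(80)) = 8, since 8^2 = 64 <= 80 < 81 = 9^2.
Iterate m_{i+1} = d_i*a_i - m_i, d_{i+1} = (80 - m_{i+1}^2)/d_i, a_{i+1} = floor((a_0 + m_{i+1})/d_{i+1}):
  m_1 = 1*8 - 0 = 8, d_1 = (80 - 8^2)/1 = 16/1 = 16, a_1 = floor((8 + 8)/16) = 1.
  m_2 = 16*1 - 8 = 8, d_2 = (80 - 8^2)/16 = 16/16 = 1, a_2 = floor((8 + 8)/1) = 16.
  m_3 = 1*16 - 8 = 8, d_3 = (80 - 8^2)/1 = 16/1 = 16: (m_3, d_3) = (m_1, d_1) = (8, 16), so from here the quotients repeat a_1, a_2; the period length is 2.
So sqrt(80) = [8; (1, 16)] with period length k = 2.
k is even, so the fundamental solution of x^2 - 80y^2 = 1 is (p_{k-1}, q_{k-1}) = (p_1, q_1); compute convergents through index 1.
Convergents (p_i = a_i*p_{i-1} + p_{i-2}, q_i = a_i*q_{i-1} + q_{i-2} with p_{-2}=0, p_{-1}=1, q_{-2}=1, q_{-1}=0):
  i=0: a_0=8, p_0 = 8*1 + 0 = 8, q_0 = 8*0 + 1 = 1.
  i=1: a_1=1, p_1 = 1*8 + 1 = 9, q_1 = 1*1 + 0 = 1.
Check: 9^2 - 80*1^2 = 81 - 80 = 1, so (x, y) = (9, 1) solves the equation, and by the theorem it is the least positive solution.

(x, y) = (9, 1)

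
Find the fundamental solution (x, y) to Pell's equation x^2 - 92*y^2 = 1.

First expand sqrt(92) as a continued fraction. With x_i = (sqrt(92) + m_i)/d_i and (m_0, d_0) = (0, 1): a_0 = floor(sqrt(92)) = 9, since 9^2 = 81 <= 92 < 100 = 10^2.
Iterate m_{i+1} = d_i*a_i - m_i, d_{i+1} = (92 - m_{i+1}^2)/d_i, a_{i+1} = floor((a_0 + m_{i+1})/d_{i+1}):
  m_1 = 1*9 - 0 = 9, d_1 = (92 - 9^2)/1 = 11/1 = 11, a_1 = floor((9 + 9)/11) = 1.
  m_2 = 11*1 - 9 = 2, d_2 = (92 - 2^2)/11 = 88/11 = 8, a_2 = floor((9 + 2)/8) = 1.
  m_3 = 8*1 - 2 = 6, d_3 = (92 - 6^2)/8 = 56/8 = 7, a_3 = floor((9 + 6)/7) = 2.
  m_4 = 7*2 - 6 = 8, d_4 = (92 - 8^2)/7 = 28/7 = 4, a_4 = floor((9 + 8)/4) = 4.
  m_5 = 4*4 - 8 = 8, d_5 = (92 - 8^2)/4 = 28/4 = 7, a_5 = floor((9 + 8)/7) = 2.
  m_6 = 7*2 - 8 = 6, d_6 = (92 - 6^2)/7 = 56/7 = 8, a_6 = floor((9 + 6)/8) = 1.
  m_7 = 8*1 - 6 = 2, d_7 = (92 - 2^2)/8 = 88/8 = 11, a_7 = floor((9 + 2)/11) = 1.
  m_8 = 11*1 - 2 = 9, d_8 = (92 - 9^2)/11 = 11/11 = 1, a_8 = floor((9 + 9)/1) = 18.
  m_9 = 1*18 - 9 = 9, d_9 = (92 - 9^2)/1 = 11/1 = 11: (m_9, d_9) = (m_1, d_1) = (9, 11), so from here the quotients repeat a_1, ..., a_8; the period length is 8.
So sqrt(92) = [9; (1, 1, 2, 4, 2, 1, 1, 18)] with period length k = 8.
k is even, so the fundamental solution of x^2 - 92y^2 = 1 is (p_{k-1}, q_{k-1}) = (p_7, q_7); compute convergents through index 7.
Convergents (p_i = a_i*p_{i-1} + p_{i-2}, q_i = a_i*q_{i-1} + q_{i-2} with p_{-2}=0, p_{-1}=1, q_{-2}=1, q_{-1}=0):
  i=0: a_0=9, p_0 = 9*1 + 0 = 9, q_0 = 9*0 + 1 = 1.
  i=1: a_1=1, p_1 = 1*9 + 1 = 10, q_1 = 1*1 + 0 = 1.
  i=2: a_2=1, p_2 = 1*10 + 9 = 19, q_2 = 1*1 + 1 = 2.
  i=3: a_3=2, p_3 = 2*19 + 10 = 48, q_3 = 2*2 + 1 = 5.
  i=4: a_4=4, p_4 = 4*48 + 19 = 211, q_4 = 4*5 + 2 = 22.
  i=5: a_5=2, p_5 = 2*211 + 48 = 470, q_5 = 2*22 + 5 = 49.
  i=6: a_6=1, p_6 = 1*470 + 211 = 681, q_6 = 1*49 + 22 = 71.
  i=7: a_7=1, p_7 = 1*681 + 470 = 1151, q_7 = 1*71 + 49 = 120.
Check: 1151^2 - 92*120^2 = 1324801 - 1324800 = 1, so (x, y) = (1151, 120) solves the equation, and by the theorem it is the least positive solution.

(x, y) = (1151, 120)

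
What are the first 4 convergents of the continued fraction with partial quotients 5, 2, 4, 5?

5/1, 11/2, 49/9, 256/47

Using the convergent recurrence p_i = a_i*p_{i-1} + p_{i-2}, q_i = a_i*q_{i-1} + q_{i-2} with p_{-2}=0, p_{-1}=1, q_{-2}=1, q_{-1}=0:
  i=0: a_0=5, p_0 = 5*1 + 0 = 5, q_0 = 5*0 + 1 = 1.
  i=1: a_1=2, p_1 = 2*5 + 1 = 11, q_1 = 2*1 + 0 = 2.
  i=2: a_2=4, p_2 = 4*11 + 5 = 49, q_2 = 4*2 + 1 = 9.
  i=3: a_3=5, p_3 = 5*49 + 11 = 256, q_3 = 5*9 + 2 = 47.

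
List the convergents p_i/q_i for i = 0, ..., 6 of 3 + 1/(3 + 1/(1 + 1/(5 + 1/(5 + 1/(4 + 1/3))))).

3/1, 10/3, 13/4, 75/23, 388/119, 1627/499, 5269/1616

Using the convergent recurrence p_i = a_i*p_{i-1} + p_{i-2}, q_i = a_i*q_{i-1} + q_{i-2} with p_{-2}=0, p_{-1}=1, q_{-2}=1, q_{-1}=0:
  i=0: a_0=3, p_0 = 3*1 + 0 = 3, q_0 = 3*0 + 1 = 1.
  i=1: a_1=3, p_1 = 3*3 + 1 = 10, q_1 = 3*1 + 0 = 3.
  i=2: a_2=1, p_2 = 1*10 + 3 = 13, q_2 = 1*3 + 1 = 4.
  i=3: a_3=5, p_3 = 5*13 + 10 = 75, q_3 = 5*4 + 3 = 23.
  i=4: a_4=5, p_4 = 5*75 + 13 = 388, q_4 = 5*23 + 4 = 119.
  i=5: a_5=4, p_5 = 4*388 + 75 = 1627, q_5 = 4*119 + 23 = 499.
  i=6: a_6=3, p_6 = 3*1627 + 388 = 5269, q_6 = 3*499 + 119 = 1616.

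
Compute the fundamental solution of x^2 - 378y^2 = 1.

First expand sqrt(378) as a continued fraction. With x_i = (sqrt(378) + m_i)/d_i and (m_0, d_0) = (0, 1): a_0 = floor(sqrt(378)) = 19, since 19^2 = 361 <= 378 < 400 = 20^2.
Iterate m_{i+1} = d_i*a_i - m_i, d_{i+1} = (378 - m_{i+1}^2)/d_i, a_{i+1} = floor((a_0 + m_{i+1})/d_{i+1}):
  m_1 = 1*19 - 0 = 19, d_1 = (378 - 19^2)/1 = 17/1 = 17, a_1 = floor((19 + 19)/17) = 2.
  m_2 = 17*2 - 19 = 15, d_2 = (378 - 15^2)/17 = 153/17 = 9, a_2 = floor((19 + 15)/9) = 3.
  m_3 = 9*3 - 15 = 12, d_3 = (378 - 12^2)/9 = 234/9 = 26, a_3 = floor((19 + 12)/26) = 1.
  m_4 = 26*1 - 12 = 14, d_4 = (378 - 14^2)/26 = 182/26 = 7, a_4 = floor((19 + 14)/7) = 4.
  m_5 = 7*4 - 14 = 14, d_5 = (378 - 14^2)/7 = 182/7 = 26, a_5 = floor((19 + 14)/26) = 1.
  m_6 = 26*1 - 14 = 12, d_6 = (378 - 12^2)/26 = 234/26 = 9, a_6 = floor((19 + 12)/9) = 3.
  m_7 = 9*3 - 12 = 15, d_7 = (378 - 15^2)/9 = 153/9 = 17, a_7 = floor((19 + 15)/17) = 2.
  m_8 = 17*2 - 15 = 19, d_8 = (378 - 19^2)/17 = 17/17 = 1, a_8 = floor((19 + 19)/1) = 38.
  m_9 = 1*38 - 19 = 19, d_9 = (378 - 19^2)/1 = 17/1 = 17: (m_9, d_9) = (m_1, d_1) = (19, 17), so from here the quotients repeat a_1, ..., a_8; the period length is 8.
So sqrt(378) = [19; (2, 3, 1, 4, 1, 3, 2, 38)] with period length k = 8.
k is even, so the fundamental solution of x^2 - 378y^2 = 1 is (p_{k-1}, q_{k-1}) = (p_7, q_7); compute convergents through index 7.
Convergents (p_i = a_i*p_{i-1} + p_{i-2}, q_i = a_i*q_{i-1} + q_{i-2} with p_{-2}=0, p_{-1}=1, q_{-2}=1, q_{-1}=0):
  i=0: a_0=19, p_0 = 19*1 + 0 = 19, q_0 = 19*0 + 1 = 1.
  i=1: a_1=2, p_1 = 2*19 + 1 = 39, q_1 = 2*1 + 0 = 2.
  i=2: a_2=3, p_2 = 3*39 + 19 = 136, q_2 = 3*2 + 1 = 7.
  i=3: a_3=1, p_3 = 1*136 + 39 = 175, q_3 = 1*7 + 2 = 9.
  i=4: a_4=4, p_4 = 4*175 + 136 = 836, q_4 = 4*9 + 7 = 43.
  i=5: a_5=1, p_5 = 1*836 + 175 = 1011, q_5 = 1*43 + 9 = 52.
  i=6: a_6=3, p_6 = 3*1011 + 836 = 3869, q_6 = 3*52 + 43 = 199.
  i=7: a_7=2, p_7 = 2*3869 + 1011 = 8749, q_7 = 2*199 + 52 = 450.
Check: 8749^2 - 378*450^2 = 76545001 - 76545000 = 1, so (x, y) = (8749, 450) solves the equation, and by the theorem it is the least positive solution.

(x, y) = (8749, 450)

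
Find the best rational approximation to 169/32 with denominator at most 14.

37/7

Expand x = 169/32 as a continued fraction with the Euclidean algorithm:
  169 = 5*32 + 9, so a_0 = 5.
  32 = 3*9 + 5, so a_1 = 3.
  9 = 1*5 + 4, so a_2 = 1.
  5 = 1*4 + 1, so a_3 = 1.
  4 = 4*1 + 0, so a_4 = 4.
so x = [5; 3, 1, 1, 4].
Convergents (p_i = a_i*p_{i-1} + p_{i-2}, q_i = a_i*q_{i-1} + q_{i-2} with p_{-2}=0, p_{-1}=1, q_{-2}=1, q_{-1}=0), until the denominator exceeds 14:
  i=0: a_0=5, p_0 = 5*1 + 0 = 5, q_0 = 5*0 + 1 = 1.
  i=1: a_1=3, p_1 = 3*5 + 1 = 16, q_1 = 3*1 + 0 = 3.
  i=2: a_2=1, p_2 = 1*16 + 5 = 21, q_2 = 1*3 + 1 = 4.
  i=3: a_3=1, p_3 = 1*21 + 16 = 37, q_3 = 1*4 + 3 = 7.
  i=4: a_4=4, p_4 = 4*37 + 21 = 169, q_4 = 4*7 + 4 = 32.
q_4 = 32 > 14, so the last convergent with denominator <= 14 is p_3/q_3 = 37/7.
The closest fraction with denominator <= 14 is either p_3/q_3 or the intermediate fraction (k*p_3 + p_2)/(k*q_3 + q_2) with the largest k >= 1 whose denominator stays <= 14; these approach x as k grows, and every other convergent or intermediate fraction in range is farther away.
Largest k: floor((14 - q_2)/q_3) = floor((14 - 4)/7) = 1.
That gives (1*37 + 21)/(1*7 + 4) = 58/11.
Compare the errors: |x - 37/7| = |169*7 - 37*32|/(32*7) = 1/224, and |x - 58/11| = |169*11 - 58*32|/(32*11) = 3/352.
Cross-multiplying, 1*352 = 352 < 672 = 3*224, so 1/224 is smaller: the convergent 37/7 is closer to x than 58/11.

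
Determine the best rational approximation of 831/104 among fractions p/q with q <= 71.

567/71

Expand x = 831/104 as a continued fraction with the Euclidean algorithm:
  831 = 7*104 + 103, so a_0 = 7.
  104 = 1*103 + 1, so a_1 = 1.
  103 = 103*1 + 0, so a_2 = 103.
so x = [7; 1, 103].
Convergents (p_i = a_i*p_{i-1} + p_{i-2}, q_i = a_i*q_{i-1} + q_{i-2} with p_{-2}=0, p_{-1}=1, q_{-2}=1, q_{-1}=0), until the denominator exceeds 71:
  i=0: a_0=7, p_0 = 7*1 + 0 = 7, q_0 = 7*0 + 1 = 1.
  i=1: a_1=1, p_1 = 1*7 + 1 = 8, q_1 = 1*1 + 0 = 1.
  i=2: a_2=103, p_2 = 103*8 + 7 = 831, q_2 = 103*1 + 1 = 104.
q_2 = 104 > 71, so the last convergent with denominator <= 71 is p_1/q_1 = 8/1.
The closest fraction with denominator <= 71 is either p_1/q_1 or the intermediate fraction (k*p_1 + p_0)/(k*q_1 + q_0) with the largest k >= 1 whose denominator stays <= 71; these approach x as k grows, and every other convergent or intermediate fraction in range is farther away.
Largest k: floor((71 - q_0)/q_1) = floor((71 - 1)/1) = 70.
That gives (70*8 + 7)/(70*1 + 1) = 567/71.
Compare the errors: |x - 8/1| = |831*1 - 8*104|/(104*1) = 1/104, and |x - 567/71| = |831*71 - 567*104|/(104*71) = 33/7384.
Cross-multiplying, 33*104 = 3432 < 7384 = 1*7384, so 33/7384 is smaller: the intermediate fraction 567/71 is closer to x than 8/1.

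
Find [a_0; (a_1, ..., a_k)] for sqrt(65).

Write x_i = (sqrt(65) + m_i)/d_i with (m_0, d_0) = (0, 1). a_0 = floor(sqrt(65)) = 8, since 8^2 = 64 <= 65 < 81 = 9^2.
Iterate m_{i+1} = d_i*a_i - m_i, d_{i+1} = (65 - m_{i+1}^2)/d_i, a_{i+1} = floor((a_0 + m_{i+1})/d_{i+1}):
  m_1 = 1*8 - 0 = 8, d_1 = (65 - 8^2)/1 = 1/1 = 1, a_1 = floor((8 + 8)/1) = 16.
  m_2 = 1*16 - 8 = 8, d_2 = (65 - 8^2)/1 = 1/1 = 1: (m_2, d_2) = (m_1, d_1) = (8, 1), so from here the quotient a_1 repeats; the period length is 1.
Hence the expansion of sqrt(65) is a_0 = 8 followed by the repeating block 16 (period 1).

[8; (16)]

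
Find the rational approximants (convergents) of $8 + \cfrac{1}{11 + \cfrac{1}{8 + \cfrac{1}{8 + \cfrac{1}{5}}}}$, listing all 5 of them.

8/1, 89/11, 720/89, 5849/723, 29965/3704

Using the convergent recurrence p_i = a_i*p_{i-1} + p_{i-2}, q_i = a_i*q_{i-1} + q_{i-2} with p_{-2}=0, p_{-1}=1, q_{-2}=1, q_{-1}=0:
  i=0: a_0=8, p_0 = 8*1 + 0 = 8, q_0 = 8*0 + 1 = 1.
  i=1: a_1=11, p_1 = 11*8 + 1 = 89, q_1 = 11*1 + 0 = 11.
  i=2: a_2=8, p_2 = 8*89 + 8 = 720, q_2 = 8*11 + 1 = 89.
  i=3: a_3=8, p_3 = 8*720 + 89 = 5849, q_3 = 8*89 + 11 = 723.
  i=4: a_4=5, p_4 = 5*5849 + 720 = 29965, q_4 = 5*723 + 89 = 3704.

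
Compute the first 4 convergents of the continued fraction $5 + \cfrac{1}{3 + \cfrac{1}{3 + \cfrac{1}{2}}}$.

5/1, 16/3, 53/10, 122/23

Using the convergent recurrence p_i = a_i*p_{i-1} + p_{i-2}, q_i = a_i*q_{i-1} + q_{i-2} with p_{-2}=0, p_{-1}=1, q_{-2}=1, q_{-1}=0:
  i=0: a_0=5, p_0 = 5*1 + 0 = 5, q_0 = 5*0 + 1 = 1.
  i=1: a_1=3, p_1 = 3*5 + 1 = 16, q_1 = 3*1 + 0 = 3.
  i=2: a_2=3, p_2 = 3*16 + 5 = 53, q_2 = 3*3 + 1 = 10.
  i=3: a_3=2, p_3 = 2*53 + 16 = 122, q_3 = 2*10 + 3 = 23.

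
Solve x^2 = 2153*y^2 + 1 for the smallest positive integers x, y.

First expand sqrt(2153) as a continued fraction. With x_i = (sqrt(2153) + m_i)/d_i and (m_0, d_0) = (0, 1): a_0 = floor(sqrt(2153)) = 46, since 46^2 = 2116 <= 2153 < 2209 = 47^2.
Iterate m_{i+1} = d_i*a_i - m_i, d_{i+1} = (2153 - m_{i+1}^2)/d_i, a_{i+1} = floor((a_0 + m_{i+1})/d_{i+1}):
  m_1 = 1*46 - 0 = 46, d_1 = (2153 - 46^2)/1 = 37/1 = 37, a_1 = floor((46 + 46)/37) = 2.
  m_2 = 37*2 - 46 = 28, d_2 = (2153 - 28^2)/37 = 1369/37 = 37, a_2 = floor((46 + 28)/37) = 2.
  m_3 = 37*2 - 28 = 46, d_3 = (2153 - 46^2)/37 = 37/37 = 1, a_3 = floor((46 + 46)/1) = 92.
  m_4 = 1*92 - 46 = 46, d_4 = (2153 - 46^2)/1 = 37/1 = 37: (m_4, d_4) = (m_1, d_1) = (46, 37), so from here the quotients repeat a_1, ..., a_3; the period length is 3.
So sqrt(2153) = [46; (2, 2, 92)] with period length k = 3.
k is odd, so (p_{k-1}, q_{k-1}) only solves x^2 - 2153y^2 = -1 and the fundamental solution of x^2 - 2153y^2 = 1 is (p_{2k-1}, q_{2k-1}) = (p_5, q_5); compute convergents through index 5, running through the period twice.
Convergents (p_i = a_i*p_{i-1} + p_{i-2}, q_i = a_i*q_{i-1} + q_{i-2} with p_{-2}=0, p_{-1}=1, q_{-2}=1, q_{-1}=0):
  i=0: a_0=46, p_0 = 46*1 + 0 = 46, q_0 = 46*0 + 1 = 1.
  i=1: a_1=2, p_1 = 2*46 + 1 = 93, q_1 = 2*1 + 0 = 2.
  i=2: a_2=2, p_2 = 2*93 + 46 = 232, q_2 = 2*2 + 1 = 5.
  i=3: a_3=92, p_3 = 92*232 + 93 = 21437, q_3 = 92*5 + 2 = 462.
  i=4: a_4=2, p_4 = 2*21437 + 232 = 43106, q_4 = 2*462 + 5 = 929.
  i=5: a_5=2, p_5 = 2*43106 + 21437 = 107649, q_5 = 2*929 + 462 = 2320.
Indeed p_2^2 - 2153*q_2^2 = 53824 - 53825 = -1, not +1.
Check: 107649^2 - 2153*2320^2 = 11588307201 - 11588307200 = 1, so (x, y) = (107649, 2320) solves the equation, and by the theorem it is the least positive solution.

(x, y) = (107649, 2320)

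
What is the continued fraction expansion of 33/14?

Run the Euclidean algorithm on 33 and 14; the successive quotients are the partial quotients a_0, a_1, ... (each step inverts the fractional part left over by the previous one):
  33 = 2*14 + 5, so a_0 = 2.
  14 = 2*5 + 4, so a_1 = 2.
  5 = 1*4 + 1, so a_2 = 1.
  4 = 4*1 + 0, so a_3 = 4.
The remainder reaches 0 after 4 divisions, so the expansion has 4 partial quotients, read off in order.

[2; 2, 1, 4]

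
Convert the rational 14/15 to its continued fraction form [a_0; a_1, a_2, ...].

[0; 1, 14]

Run the Euclidean algorithm on 14 and 15; the successive quotients are the partial quotients a_0, a_1, ... (each step inverts the fractional part left over by the previous one):
  14 = 0*15 + 14, so a_0 = 0.
  15 = 1*14 + 1, so a_1 = 1.
  14 = 14*1 + 0, so a_2 = 14.
The remainder reaches 0 after 3 divisions, so the expansion has 3 partial quotients, read off in order.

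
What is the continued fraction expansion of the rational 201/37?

Run the Euclidean algorithm on 201 and 37; the successive quotients are the partial quotients a_0, a_1, ... (each step inverts the fractional part left over by the previous one):
  201 = 5*37 + 16, so a_0 = 5.
  37 = 2*16 + 5, so a_1 = 2.
  16 = 3*5 + 1, so a_2 = 3.
  5 = 5*1 + 0, so a_3 = 5.
The remainder reaches 0 after 4 divisions, so the expansion has 4 partial quotients, read off in order.

[5; 2, 3, 5]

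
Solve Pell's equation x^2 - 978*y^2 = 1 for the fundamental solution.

First expand sqrt(978) as a continued fraction. With x_i = (sqrt(978) + m_i)/d_i and (m_0, d_0) = (0, 1): a_0 = floor(sqrt(978)) = 31, since 31^2 = 961 <= 978 < 1024 = 32^2.
Iterate m_{i+1} = d_i*a_i - m_i, d_{i+1} = (978 - m_{i+1}^2)/d_i, a_{i+1} = floor((a_0 + m_{i+1})/d_{i+1}):
  m_1 = 1*31 - 0 = 31, d_1 = (978 - 31^2)/1 = 17/1 = 17, a_1 = floor((31 + 31)/17) = 3.
  m_2 = 17*3 - 31 = 20, d_2 = (978 - 20^2)/17 = 578/17 = 34, a_2 = floor((31 + 20)/34) = 1.
  m_3 = 34*1 - 20 = 14, d_3 = (978 - 14^2)/34 = 782/34 = 23, a_3 = floor((31 + 14)/23) = 1.
  m_4 = 23*1 - 14 = 9, d_4 = (978 - 9^2)/23 = 897/23 = 39, a_4 = floor((31 + 9)/39) = 1.
  m_5 = 39*1 - 9 = 30, d_5 = (978 - 30^2)/39 = 78/39 = 2, a_5 = floor((31 + 30)/2) = 30.
  m_6 = 2*30 - 30 = 30, d_6 = (978 - 30^2)/2 = 78/2 = 39, a_6 = floor((31 + 30)/39) = 1.
  m_7 = 39*1 - 30 = 9, d_7 = (978 - 9^2)/39 = 897/39 = 23, a_7 = floor((31 + 9)/23) = 1.
  m_8 = 23*1 - 9 = 14, d_8 = (978 - 14^2)/23 = 782/23 = 34, a_8 = floor((31 + 14)/34) = 1.
  m_9 = 34*1 - 14 = 20, d_9 = (978 - 20^2)/34 = 578/34 = 17, a_9 = floor((31 + 20)/17) = 3.
  m_10 = 17*3 - 20 = 31, d_10 = (978 - 31^2)/17 = 17/17 = 1, a_10 = floor((31 + 31)/1) = 62.
  m_11 = 1*62 - 31 = 31, d_11 = (978 - 31^2)/1 = 17/1 = 17: (m_11, d_11) = (m_1, d_1) = (31, 17), so from here the quotients repeat a_1, ..., a_10; the period length is 10.
So sqrt(978) = [31; (3, 1, 1, 1, 30, 1, 1, 1, 3, 62)] with period length k = 10.
k is even, so the fundamental solution of x^2 - 978y^2 = 1 is (p_{k-1}, q_{k-1}) = (p_9, q_9); compute convergents through index 9.
Convergents (p_i = a_i*p_{i-1} + p_{i-2}, q_i = a_i*q_{i-1} + q_{i-2} with p_{-2}=0, p_{-1}=1, q_{-2}=1, q_{-1}=0):
  i=0: a_0=31, p_0 = 31*1 + 0 = 31, q_0 = 31*0 + 1 = 1.
  i=1: a_1=3, p_1 = 3*31 + 1 = 94, q_1 = 3*1 + 0 = 3.
  i=2: a_2=1, p_2 = 1*94 + 31 = 125, q_2 = 1*3 + 1 = 4.
  i=3: a_3=1, p_3 = 1*125 + 94 = 219, q_3 = 1*4 + 3 = 7.
  i=4: a_4=1, p_4 = 1*219 + 125 = 344, q_4 = 1*7 + 4 = 11.
  i=5: a_5=30, p_5 = 30*344 + 219 = 10539, q_5 = 30*11 + 7 = 337.
  i=6: a_6=1, p_6 = 1*10539 + 344 = 10883, q_6 = 1*337 + 11 = 348.
  i=7: a_7=1, p_7 = 1*10883 + 10539 = 21422, q_7 = 1*348 + 337 = 685.
  i=8: a_8=1, p_8 = 1*21422 + 10883 = 32305, q_8 = 1*685 + 348 = 1033.
  i=9: a_9=3, p_9 = 3*32305 + 21422 = 118337, q_9 = 3*1033 + 685 = 3784.
Check: 118337^2 - 978*3784^2 = 14003645569 - 14003645568 = 1, so (x, y) = (118337, 3784) solves the equation, and by the theorem it is the least positive solution.

(x, y) = (118337, 3784)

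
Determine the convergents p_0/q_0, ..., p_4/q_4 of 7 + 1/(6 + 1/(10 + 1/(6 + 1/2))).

Using the convergent recurrence p_i = a_i*p_{i-1} + p_{i-2}, q_i = a_i*q_{i-1} + q_{i-2} with p_{-2}=0, p_{-1}=1, q_{-2}=1, q_{-1}=0:
  i=0: a_0=7, p_0 = 7*1 + 0 = 7, q_0 = 7*0 + 1 = 1.
  i=1: a_1=6, p_1 = 6*7 + 1 = 43, q_1 = 6*1 + 0 = 6.
  i=2: a_2=10, p_2 = 10*43 + 7 = 437, q_2 = 10*6 + 1 = 61.
  i=3: a_3=6, p_3 = 6*437 + 43 = 2665, q_3 = 6*61 + 6 = 372.
  i=4: a_4=2, p_4 = 2*2665 + 437 = 5767, q_4 = 2*372 + 61 = 805.

7/1, 43/6, 437/61, 2665/372, 5767/805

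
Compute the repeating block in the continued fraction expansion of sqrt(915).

Write x_i = (sqrt(915) + m_i)/d_i with (m_0, d_0) = (0, 1). a_0 = floor(sqrt(915)) = 30, since 30^2 = 900 <= 915 < 961 = 31^2.
Iterate m_{i+1} = d_i*a_i - m_i, d_{i+1} = (915 - m_{i+1}^2)/d_i, a_{i+1} = floor((a_0 + m_{i+1})/d_{i+1}):
  m_1 = 1*30 - 0 = 30, d_1 = (915 - 30^2)/1 = 15/1 = 15, a_1 = floor((30 + 30)/15) = 4.
  m_2 = 15*4 - 30 = 30, d_2 = (915 - 30^2)/15 = 15/15 = 1, a_2 = floor((30 + 30)/1) = 60.
  m_3 = 1*60 - 30 = 30, d_3 = (915 - 30^2)/1 = 15/1 = 15: (m_3, d_3) = (m_1, d_1) = (30, 15), so from here the quotients repeat a_1, a_2; the period length is 2.
Hence the expansion of sqrt(915) is a_0 = 30 followed by the repeating block 4, 60 (period 2).

[30; (4, 60)]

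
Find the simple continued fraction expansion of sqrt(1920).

[43; (1, 4, 2, 21, 2, 4, 1, 86)]

Write x_i = (sqrt(1920) + m_i)/d_i with (m_0, d_0) = (0, 1). a_0 = floor(sqrt(1920)) = 43, since 43^2 = 1849 <= 1920 < 1936 = 44^2.
Iterate m_{i+1} = d_i*a_i - m_i, d_{i+1} = (1920 - m_{i+1}^2)/d_i, a_{i+1} = floor((a_0 + m_{i+1})/d_{i+1}):
  m_1 = 1*43 - 0 = 43, d_1 = (1920 - 43^2)/1 = 71/1 = 71, a_1 = floor((43 + 43)/71) = 1.
  m_2 = 71*1 - 43 = 28, d_2 = (1920 - 28^2)/71 = 1136/71 = 16, a_2 = floor((43 + 28)/16) = 4.
  m_3 = 16*4 - 28 = 36, d_3 = (1920 - 36^2)/16 = 624/16 = 39, a_3 = floor((43 + 36)/39) = 2.
  m_4 = 39*2 - 36 = 42, d_4 = (1920 - 42^2)/39 = 156/39 = 4, a_4 = floor((43 + 42)/4) = 21.
  m_5 = 4*21 - 42 = 42, d_5 = (1920 - 42^2)/4 = 156/4 = 39, a_5 = floor((43 + 42)/39) = 2.
  m_6 = 39*2 - 42 = 36, d_6 = (1920 - 36^2)/39 = 624/39 = 16, a_6 = floor((43 + 36)/16) = 4.
  m_7 = 16*4 - 36 = 28, d_7 = (1920 - 28^2)/16 = 1136/16 = 71, a_7 = floor((43 + 28)/71) = 1.
  m_8 = 71*1 - 28 = 43, d_8 = (1920 - 43^2)/71 = 71/71 = 1, a_8 = floor((43 + 43)/1) = 86.
  m_9 = 1*86 - 43 = 43, d_9 = (1920 - 43^2)/1 = 71/1 = 71: (m_9, d_9) = (m_1, d_1) = (43, 71), so from here the quotients repeat a_1, ..., a_8; the period length is 8.
Hence the expansion of sqrt(1920) is a_0 = 43 followed by the repeating block 1, 4, 2, 21, 2, 4, 1, 86 (period 8).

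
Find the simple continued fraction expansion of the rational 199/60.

[3; 3, 6, 3]

Run the Euclidean algorithm on 199 and 60; the successive quotients are the partial quotients a_0, a_1, ... (each step inverts the fractional part left over by the previous one):
  199 = 3*60 + 19, so a_0 = 3.
  60 = 3*19 + 3, so a_1 = 3.
  19 = 6*3 + 1, so a_2 = 6.
  3 = 3*1 + 0, so a_3 = 3.
The remainder reaches 0 after 4 divisions, so the expansion has 4 partial quotients, read off in order.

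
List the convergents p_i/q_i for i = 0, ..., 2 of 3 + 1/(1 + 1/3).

3/1, 4/1, 15/4

Using the convergent recurrence p_i = a_i*p_{i-1} + p_{i-2}, q_i = a_i*q_{i-1} + q_{i-2} with p_{-2}=0, p_{-1}=1, q_{-2}=1, q_{-1}=0:
  i=0: a_0=3, p_0 = 3*1 + 0 = 3, q_0 = 3*0 + 1 = 1.
  i=1: a_1=1, p_1 = 1*3 + 1 = 4, q_1 = 1*1 + 0 = 1.
  i=2: a_2=3, p_2 = 3*4 + 3 = 15, q_2 = 3*1 + 1 = 4.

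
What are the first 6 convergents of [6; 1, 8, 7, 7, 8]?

Using the convergent recurrence p_i = a_i*p_{i-1} + p_{i-2}, q_i = a_i*q_{i-1} + q_{i-2} with p_{-2}=0, p_{-1}=1, q_{-2}=1, q_{-1}=0:
  i=0: a_0=6, p_0 = 6*1 + 0 = 6, q_0 = 6*0 + 1 = 1.
  i=1: a_1=1, p_1 = 1*6 + 1 = 7, q_1 = 1*1 + 0 = 1.
  i=2: a_2=8, p_2 = 8*7 + 6 = 62, q_2 = 8*1 + 1 = 9.
  i=3: a_3=7, p_3 = 7*62 + 7 = 441, q_3 = 7*9 + 1 = 64.
  i=4: a_4=7, p_4 = 7*441 + 62 = 3149, q_4 = 7*64 + 9 = 457.
  i=5: a_5=8, p_5 = 8*3149 + 441 = 25633, q_5 = 8*457 + 64 = 3720.

6/1, 7/1, 62/9, 441/64, 3149/457, 25633/3720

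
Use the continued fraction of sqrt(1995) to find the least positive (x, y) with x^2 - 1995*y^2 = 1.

First expand sqrt(1995) as a continued fraction. With x_i = (sqrt(1995) + m_i)/d_i and (m_0, d_0) = (0, 1): a_0 = floor(sqrt(1995)) = 44, since 44^2 = 1936 <= 1995 < 2025 = 45^2.
Iterate m_{i+1} = d_i*a_i - m_i, d_{i+1} = (1995 - m_{i+1}^2)/d_i, a_{i+1} = floor((a_0 + m_{i+1})/d_{i+1}):
  m_1 = 1*44 - 0 = 44, d_1 = (1995 - 44^2)/1 = 59/1 = 59, a_1 = floor((44 + 44)/59) = 1.
  m_2 = 59*1 - 44 = 15, d_2 = (1995 - 15^2)/59 = 1770/59 = 30, a_2 = floor((44 + 15)/30) = 1.
  m_3 = 30*1 - 15 = 15, d_3 = (1995 - 15^2)/30 = 1770/30 = 59, a_3 = floor((44 + 15)/59) = 1.
  m_4 = 59*1 - 15 = 44, d_4 = (1995 - 44^2)/59 = 59/59 = 1, a_4 = floor((44 + 44)/1) = 88.
  m_5 = 1*88 - 44 = 44, d_5 = (1995 - 44^2)/1 = 59/1 = 59: (m_5, d_5) = (m_1, d_1) = (44, 59), so from here the quotients repeat a_1, ..., a_4; the period length is 4.
So sqrt(1995) = [44; (1, 1, 1, 88)] with period length k = 4.
k is even, so the fundamental solution of x^2 - 1995y^2 = 1 is (p_{k-1}, q_{k-1}) = (p_3, q_3); compute convergents through index 3.
Convergents (p_i = a_i*p_{i-1} + p_{i-2}, q_i = a_i*q_{i-1} + q_{i-2} with p_{-2}=0, p_{-1}=1, q_{-2}=1, q_{-1}=0):
  i=0: a_0=44, p_0 = 44*1 + 0 = 44, q_0 = 44*0 + 1 = 1.
  i=1: a_1=1, p_1 = 1*44 + 1 = 45, q_1 = 1*1 + 0 = 1.
  i=2: a_2=1, p_2 = 1*45 + 44 = 89, q_2 = 1*1 + 1 = 2.
  i=3: a_3=1, p_3 = 1*89 + 45 = 134, q_3 = 1*2 + 1 = 3.
Check: 134^2 - 1995*3^2 = 17956 - 17955 = 1, so (x, y) = (134, 3) solves the equation, and by the theorem it is the least positive solution.

(x, y) = (134, 3)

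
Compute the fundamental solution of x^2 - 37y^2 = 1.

(x, y) = (73, 12)

First expand sqrt(37) as a continued fraction. With x_i = (sqrt(37) + m_i)/d_i and (m_0, d_0) = (0, 1): a_0 = floor(sqrt(37)) = 6, since 6^2 = 36 <= 37 < 49 = 7^2.
Iterate m_{i+1} = d_i*a_i - m_i, d_{i+1} = (37 - m_{i+1}^2)/d_i, a_{i+1} = floor((a_0 + m_{i+1})/d_{i+1}):
  m_1 = 1*6 - 0 = 6, d_1 = (37 - 6^2)/1 = 1/1 = 1, a_1 = floor((6 + 6)/1) = 12.
  m_2 = 1*12 - 6 = 6, d_2 = (37 - 6^2)/1 = 1/1 = 1: (m_2, d_2) = (m_1, d_1) = (6, 1), so from here the quotient a_1 repeats; the period length is 1.
So sqrt(37) = [6; (12)] with period length k = 1.
k is odd, so (p_{k-1}, q_{k-1}) only solves x^2 - 37y^2 = -1 and the fundamental solution of x^2 - 37y^2 = 1 is (p_{2k-1}, q_{2k-1}) = (p_1, q_1); compute convergents through index 1, running through the period twice.
Convergents (p_i = a_i*p_{i-1} + p_{i-2}, q_i = a_i*q_{i-1} + q_{i-2} with p_{-2}=0, p_{-1}=1, q_{-2}=1, q_{-1}=0):
  i=0: a_0=6, p_0 = 6*1 + 0 = 6, q_0 = 6*0 + 1 = 1.
  i=1: a_1=12, p_1 = 12*6 + 1 = 73, q_1 = 12*1 + 0 = 12.
Indeed p_0^2 - 37*q_0^2 = 36 - 37 = -1, not +1.
Check: 73^2 - 37*12^2 = 5329 - 5328 = 1, so (x, y) = (73, 12) solves the equation, and by the theorem it is the least positive solution.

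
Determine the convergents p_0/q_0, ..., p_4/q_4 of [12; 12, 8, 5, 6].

Using the convergent recurrence p_i = a_i*p_{i-1} + p_{i-2}, q_i = a_i*q_{i-1} + q_{i-2} with p_{-2}=0, p_{-1}=1, q_{-2}=1, q_{-1}=0:
  i=0: a_0=12, p_0 = 12*1 + 0 = 12, q_0 = 12*0 + 1 = 1.
  i=1: a_1=12, p_1 = 12*12 + 1 = 145, q_1 = 12*1 + 0 = 12.
  i=2: a_2=8, p_2 = 8*145 + 12 = 1172, q_2 = 8*12 + 1 = 97.
  i=3: a_3=5, p_3 = 5*1172 + 145 = 6005, q_3 = 5*97 + 12 = 497.
  i=4: a_4=6, p_4 = 6*6005 + 1172 = 37202, q_4 = 6*497 + 97 = 3079.

12/1, 145/12, 1172/97, 6005/497, 37202/3079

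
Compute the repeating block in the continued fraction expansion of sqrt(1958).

Write x_i = (sqrt(1958) + m_i)/d_i with (m_0, d_0) = (0, 1). a_0 = floor(sqrt(1958)) = 44, since 44^2 = 1936 <= 1958 < 2025 = 45^2.
Iterate m_{i+1} = d_i*a_i - m_i, d_{i+1} = (1958 - m_{i+1}^2)/d_i, a_{i+1} = floor((a_0 + m_{i+1})/d_{i+1}):
  m_1 = 1*44 - 0 = 44, d_1 = (1958 - 44^2)/1 = 22/1 = 22, a_1 = floor((44 + 44)/22) = 4.
  m_2 = 22*4 - 44 = 44, d_2 = (1958 - 44^2)/22 = 22/22 = 1, a_2 = floor((44 + 44)/1) = 88.
  m_3 = 1*88 - 44 = 44, d_3 = (1958 - 44^2)/1 = 22/1 = 22: (m_3, d_3) = (m_1, d_1) = (44, 22), so from here the quotients repeat a_1, a_2; the period length is 2.
Hence the expansion of sqrt(1958) is a_0 = 44 followed by the repeating block 4, 88 (period 2).

[44; (4, 88)]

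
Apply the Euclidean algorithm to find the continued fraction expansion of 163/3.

[54; 3]

Run the Euclidean algorithm on 163 and 3; the successive quotients are the partial quotients a_0, a_1, ... (each step inverts the fractional part left over by the previous one):
  163 = 54*3 + 1, so a_0 = 54.
  3 = 3*1 + 0, so a_1 = 3.
The remainder reaches 0 after 2 divisions, so the expansion has 2 partial quotients, read off in order.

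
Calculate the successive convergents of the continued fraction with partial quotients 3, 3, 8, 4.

Using the convergent recurrence p_i = a_i*p_{i-1} + p_{i-2}, q_i = a_i*q_{i-1} + q_{i-2} with p_{-2}=0, p_{-1}=1, q_{-2}=1, q_{-1}=0:
  i=0: a_0=3, p_0 = 3*1 + 0 = 3, q_0 = 3*0 + 1 = 1.
  i=1: a_1=3, p_1 = 3*3 + 1 = 10, q_1 = 3*1 + 0 = 3.
  i=2: a_2=8, p_2 = 8*10 + 3 = 83, q_2 = 8*3 + 1 = 25.
  i=3: a_3=4, p_3 = 4*83 + 10 = 342, q_3 = 4*25 + 3 = 103.

3/1, 10/3, 83/25, 342/103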